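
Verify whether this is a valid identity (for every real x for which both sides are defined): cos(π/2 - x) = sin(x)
Claim: cos(π/2 - x) = sin(x).
Reasoning: Use cos(u - v) = cos(u)cos(v) + sin(u)sin(v) with u = π/2, v = x: cos(π/2)cos(x) + sin(π/2)sin(x) = 0·cos(x) + 1·sin(x) = sin(x).
So the two sides agree for every real x for which both sides are defined.

Conclusion: Yes, this is an identity.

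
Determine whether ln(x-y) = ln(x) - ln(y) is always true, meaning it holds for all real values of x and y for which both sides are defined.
Claim: ln(x-y) = ln(x) - ln(y).
Test a specific point where both sides are defined: x = 4, y = 1/2.
LHS = ln(x-y) ≈ 1.2528
RHS = ln(x) - ln(y) ≈ 2.0794
Since 1.2528 ≠ 2.0794, the equation fails at this point, so it cannot hold for all real values of x and y for which both sides are defined.
ln(x) - ln(y) = ln(x/y), not ln(x-y).

Conclusion: No, this is NOT an identity.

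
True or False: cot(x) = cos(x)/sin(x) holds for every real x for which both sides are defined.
True.

Claim: cot(x) = cos(x)/sin(x).
Reasoning: cot(x) is defined as 1/tan(x) = 1/(sin(x)/cos(x)) = cos(x)/sin(x), wherever sin(x) ≠ 0.
So the two sides agree for every real x for which both sides are defined.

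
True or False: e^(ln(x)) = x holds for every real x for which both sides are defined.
Claim: e^(ln(x)) = x.
Reasoning: For x > 0, ln(x) is by definition the exponent p such that e^p = x. Raising e to that exponent therefore returns x: e^(ln x) = x.
So the two sides agree for every real x for which both sides are defined.

Conclusion: True.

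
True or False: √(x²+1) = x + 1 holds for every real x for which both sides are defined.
Claim: √(x²+1) = x + 1.
Test a specific point where both sides are defined: x = 3.
LHS = √(x²+1) ≈ 3.1623
RHS = x + 1 ≈ 4.0000
Since 3.1623 ≠ 4.0000, the equation fails at this point, so it cannot hold for every real x for which both sides are defined.
(x+1)² = x² + 2x + 1 ≠ x² + 1 unless x = 0.

Conclusion: False.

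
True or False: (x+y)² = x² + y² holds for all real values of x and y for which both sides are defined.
Claim: (x+y)² = x² + y².
Test a specific point where both sides are defined: x = -1, y = 1.
LHS = (x+y)² ≈ 0.0000
RHS = x² + y² ≈ 2.0000
Since 0.0000 ≠ 2.0000, the equation fails at this point, so it cannot hold for all real values of x and y for which both sides are defined.
The correct expansion is (x+y)² = x² + 2xy + y²; the cross term 2xy is missing.

Conclusion: False.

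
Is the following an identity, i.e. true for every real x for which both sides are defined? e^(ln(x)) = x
Claim: e^(ln(x)) = x.
Reasoning: For x > 0, ln(x) is by definition the exponent p such that e^p = x. Raising e to that exponent therefore returns x: e^(ln x) = x.
So the two sides agree for every real x for which both sides are defined.

Conclusion: Yes, this is an identity.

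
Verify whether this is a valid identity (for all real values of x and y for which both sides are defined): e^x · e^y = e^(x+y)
Yes, this is an identity.

Claim: e^x · e^y = e^(x+y).
Reasoning: This is the law of exponents for a common base: multiplying powers adds exponents. E.g. from the series, (Σ x^j/j!)(Σ y^k/k!) = Σ_m (Σ_{j+k=m} x^j y^k/(j!k!)) = Σ_m (x+y)^m/m! by the binomial theorem.
So the two sides agree for all real values of x and y for which both sides are defined.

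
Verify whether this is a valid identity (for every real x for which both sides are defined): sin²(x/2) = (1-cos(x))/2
Yes, this is an identity.

Claim: sin²(x/2) = (1-cos(x))/2.
Reasoning: Use cos(2θ) = 1 - 2sin²θ with θ = x/2: cos(x) = 1 - 2sin²(x/2). Solving for sin²(x/2) gives (1 - cos(x))/2.
So the two sides agree for every real x for which both sides are defined.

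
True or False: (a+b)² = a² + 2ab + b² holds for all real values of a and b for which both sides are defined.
True.

Claim: (a+b)² = a² + 2ab + b².
Reasoning: Expand: (a+b)² = (a+b)(a+b) = a·a + a·b + b·a + b·b = a² + 2ab + b².
So the two sides agree for all real values of a and b for which both sides are defined.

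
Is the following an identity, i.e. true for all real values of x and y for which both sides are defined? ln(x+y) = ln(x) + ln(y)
Claim: ln(x+y) = ln(x) + ln(y).
Test a specific point where both sides are defined: x = 5, y = 5.
LHS = ln(x+y) ≈ 2.3026
RHS = ln(x) + ln(y) ≈ 3.2189
Since 2.3026 ≠ 3.2189, the equation fails at this point, so it cannot hold for all real values of x and y for which both sides are defined.
ln(x) + ln(y) = ln(xy), not ln(x+y).

Conclusion: No, this is NOT an identity.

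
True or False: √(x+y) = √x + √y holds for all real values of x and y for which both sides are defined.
Claim: √(x+y) = √x + √y.
Test a specific point where both sides are defined: x = 5, y = 1/2.
LHS = √(x+y) ≈ 2.3452
RHS = √x + √y ≈ 2.9432
Since 2.3452 ≠ 2.9432, the equation fails at this point, so it cannot hold for all real values of x and y for which both sides are defined.
Squaring the right side gives x + 2√(xy) + y, not x + y.

Conclusion: False.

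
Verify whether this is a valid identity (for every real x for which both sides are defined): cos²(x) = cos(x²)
No, this is NOT an identity.

Claim: cos²(x) = cos(x²).
Test a specific point where both sides are defined: x = π/6.
LHS = cos²(x) ≈ 0.7500
RHS = cos(x²) ≈ 0.9627
Since 0.7500 ≠ 0.9627, the equation fails at this point, so it cannot hold for every real x for which both sides are defined.
cos²(x) means (cos x)², squaring the output; cos(x²) squares the input. These are different functions.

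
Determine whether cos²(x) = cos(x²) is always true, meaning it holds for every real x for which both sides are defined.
Claim: cos²(x) = cos(x²).
Test a specific point where both sides are defined: x = π.
LHS = cos²(x) ≈ 1.0000
RHS = cos(x²) ≈ -0.9027
Since 1.0000 ≠ -0.9027, the equation fails at this point, so it cannot hold for every real x for which both sides are defined.
cos²(x) means (cos x)², squaring the output; cos(x²) squares the input. These are different functions.

Conclusion: No, this is NOT an identity.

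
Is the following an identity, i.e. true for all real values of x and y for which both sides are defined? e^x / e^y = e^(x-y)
Yes, this is an identity.

Claim: e^x / e^y = e^(x-y).
Reasoning: 1/e^y = e^(-y), so e^x / e^y = e^x · e^(-y) = e^(x + (-y)) = e^(x-y) by the product rule for exponents.
So the two sides agree for all real values of x and y for which both sides are defined.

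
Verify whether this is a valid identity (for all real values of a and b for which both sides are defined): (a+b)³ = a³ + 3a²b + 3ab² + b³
Claim: (a+b)³ = a³ + 3a²b + 3ab² + b³.
Reasoning: (a+b)³ = (a+b)(a+b)² = (a+b)(a² + 2ab + b²) = a³ + 2a²b + ab² + a²b + 2ab² + b³ = a³ + 3a²b + 3ab² + b³.
So the two sides agree for all real values of a and b for which both sides are defined.

Conclusion: Yes, this is an identity.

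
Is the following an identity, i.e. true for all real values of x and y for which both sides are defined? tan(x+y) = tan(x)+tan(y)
Claim: tan(x+y) = tan(x)+tan(y).
Test a specific point where both sides are defined: x = -π/4, y = π/3.
LHS = tan(x+y) ≈ 0.2679
RHS = tan(x)+tan(y) ≈ 0.7321
Since 0.2679 ≠ 0.7321, the equation fails at this point, so it cannot hold for all real values of x and y for which both sides are defined.
The correct formula is tan(x+y) = (tan(x) + tan(y))/(1 - tan(x)tan(y)).

Conclusion: No, this is NOT an identity.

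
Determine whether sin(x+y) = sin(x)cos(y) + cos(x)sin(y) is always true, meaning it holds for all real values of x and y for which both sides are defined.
Claim: sin(x+y) = sin(x)cos(y) + cos(x)sin(y).
Reasoning: By Euler's formula e^(i(x+y)) = e^(ix)·e^(iy) = (cos x + i·sin x)(cos y + i·sin y). The imaginary part of the left side is sin(x+y); the imaginary part of the product is sin(x)cos(y) + cos(x)sin(y).
So the two sides agree for all real values of x and y for which both sides are defined.

Conclusion: Yes, this is an identity.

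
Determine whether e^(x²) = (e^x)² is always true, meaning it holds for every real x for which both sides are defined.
No, this is NOT an identity.

Claim: e^(x²) = (e^x)².
Test a specific point where both sides are defined: x = 1.
LHS = e^(x²) ≈ 2.7183
RHS = (e^x)² ≈ 7.3891
Since 2.7183 ≠ 7.3891, the equation fails at this point, so it cannot hold for every real x for which both sides are defined.
(e^x)² = e^(2x), and 2x ≠ x² in general.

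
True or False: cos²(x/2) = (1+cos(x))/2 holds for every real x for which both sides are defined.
Claim: cos²(x/2) = (1+cos(x))/2.
Reasoning: Use cos(2θ) = 2cos²θ - 1 with θ = x/2: cos(x) = 2cos²(x/2) - 1. Solving for cos²(x/2) gives (1 + cos(x))/2.
So the two sides agree for every real x for which both sides are defined.

Conclusion: True.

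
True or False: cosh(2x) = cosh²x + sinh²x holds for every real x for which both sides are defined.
Claim: cosh(2x) = cosh²x + sinh²x.
Reasoning: cosh²x = (e^(2x) + 2 + e^(-2x))/4 and sinh²x = (e^(2x) - 2 + e^(-2x))/4. Adding gives (2e^(2x) + 2e^(-2x))/4 = (e^(2x) + e^(-2x))/2 = cosh(2x).
So the two sides agree for every real x for which both sides are defined.

Conclusion: True.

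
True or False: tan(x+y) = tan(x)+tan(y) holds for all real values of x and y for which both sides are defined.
False.

Claim: tan(x+y) = tan(x)+tan(y).
Test a specific point where both sides are defined: x = π/3, y = π/4.
LHS = tan(x+y) ≈ -3.7321
RHS = tan(x)+tan(y) ≈ 2.7321
Since -3.7321 ≠ 2.7321, the equation fails at this point, so it cannot hold for all real values of x and y for which both sides are defined.
The correct formula is tan(x+y) = (tan(x) + tan(y))/(1 - tan(x)tan(y)).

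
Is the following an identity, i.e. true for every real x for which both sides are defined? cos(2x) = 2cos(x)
No, this is NOT an identity.

Claim: cos(2x) = 2cos(x).
Test a specific point where both sides are defined: x = π/4.
LHS = cos(2x) ≈ 0.0000
RHS = 2cos(x) ≈ 1.4142
Since 0.0000 ≠ 1.4142, the equation fails at this point, so it cannot hold for every real x for which both sides are defined.
The correct double-angle formula is cos(2x) = cos²x - sin²x.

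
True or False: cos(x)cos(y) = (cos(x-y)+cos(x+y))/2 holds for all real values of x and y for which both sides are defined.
Claim: cos(x)cos(y) = (cos(x-y)+cos(x+y))/2.
Reasoning: cos(x-y) = cos(x)cos(y) + sin(x)sin(y) and cos(x+y) = cos(x)cos(y) - sin(x)sin(y). Adding, cos(x-y) + cos(x+y) = 2cos(x)cos(y); divide by 2.
So the two sides agree for all real values of x and y for which both sides are defined.

Conclusion: True.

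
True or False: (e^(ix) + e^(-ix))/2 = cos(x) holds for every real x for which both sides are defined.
Claim: (e^(ix) + e^(-ix))/2 = cos(x).
Reasoning: By Euler's formula e^(ix) = cos(x) + i·sin(x) and e^(-ix) = cos(x) - i·sin(x). Adding cancels the sine terms: e^(ix) + e^(-ix) = 2cos(x); divide by 2.
So the two sides agree for every real x for which both sides are defined.

Conclusion: True.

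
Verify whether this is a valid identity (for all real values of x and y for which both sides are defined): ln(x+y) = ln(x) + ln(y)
No, this is NOT an identity.

Claim: ln(x+y) = ln(x) + ln(y).
Test a specific point where both sides are defined: x = 1/2, y = 4.
LHS = ln(x+y) ≈ 1.5041
RHS = ln(x) + ln(y) ≈ 0.6931
Since 1.5041 ≠ 0.6931, the equation fails at this point, so it cannot hold for all real values of x and y for which both sides are defined.
ln(x) + ln(y) = ln(xy), not ln(x+y).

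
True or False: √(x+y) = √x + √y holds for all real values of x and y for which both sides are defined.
False.

Claim: √(x+y) = √x + √y.
Test a specific point where both sides are defined: x = 3/2, y = 2.
LHS = √(x+y) ≈ 1.8708
RHS = √x + √y ≈ 2.6390
Since 1.8708 ≠ 2.6390, the equation fails at this point, so it cannot hold for all real values of x and y for which both sides are defined.
Squaring the right side gives x + 2√(xy) + y, not x + y.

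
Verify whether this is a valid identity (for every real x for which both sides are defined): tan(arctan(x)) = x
Claim: tan(arctan(x)) = x.
Reasoning: For every real x, arctan(x) is by definition the angle in (-π/2, π/2) whose tangent equals x. Taking the tangent of that angle returns x.
So the two sides agree for every real x for which both sides are defined.

Conclusion: Yes, this is an identity.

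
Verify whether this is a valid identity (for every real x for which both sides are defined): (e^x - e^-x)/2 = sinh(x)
Yes, this is an identity.

Claim: (e^x - e^-x)/2 = sinh(x).
Reasoning: This is exactly the definition of the hyperbolic sine: sinh(x) := (e^x - e^-x)/2.
So the two sides agree for every real x for which both sides are defined.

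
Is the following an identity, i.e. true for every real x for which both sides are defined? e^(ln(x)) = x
Yes, this is an identity.

Claim: e^(ln(x)) = x.
Reasoning: For x > 0, ln(x) is by definition the exponent p such that e^p = x. Raising e to that exponent therefore returns x: e^(ln x) = x.
So the two sides agree for every real x for which both sides are defined.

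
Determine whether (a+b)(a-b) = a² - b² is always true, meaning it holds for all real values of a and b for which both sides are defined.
Claim: (a+b)(a-b) = a² - b².
Reasoning: Expand: (a+b)(a-b) = a² - ab + ba - b² = a² - b² (the cross terms cancel).
So the two sides agree for all real values of a and b for which both sides are defined.

Conclusion: Yes, this is an identity.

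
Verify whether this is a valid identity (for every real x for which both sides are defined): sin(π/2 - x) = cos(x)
Claim: sin(π/2 - x) = cos(x).
Reasoning: Use sin(u - v) = sin(u)cos(v) - cos(u)sin(v) with u = π/2, v = x: sin(π/2)cos(x) - cos(π/2)sin(x) = 1·cos(x) - 0·sin(x) = cos(x).
So the two sides agree for every real x for which both sides are defined.

Conclusion: Yes, this is an identity.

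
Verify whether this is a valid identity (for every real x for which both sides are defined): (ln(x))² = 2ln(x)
Claim: (ln(x))² = 2ln(x).
Test a specific point where both sides are defined: x = 4.
LHS = (ln(x))² ≈ 1.9218
RHS = 2ln(x) ≈ 2.7726
Since 1.9218 ≠ 2.7726, the equation fails at this point, so it cannot hold for every real x for which both sides are defined.
2ln(x) equals ln(x²), which is not the same as (ln x)².

Conclusion: No, this is NOT an identity.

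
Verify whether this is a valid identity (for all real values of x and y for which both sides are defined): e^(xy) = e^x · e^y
No, this is NOT an identity.

Claim: e^(xy) = e^x · e^y.
Test a specific point where both sides are defined: x = 4, y = 1/2.
LHS = e^(xy) ≈ 7.3891
RHS = e^x · e^y ≈ 90.0171
Since 7.3891 ≠ 90.0171, the equation fails at this point, so it cannot hold for all real values of x and y for which both sides are defined.
e^x · e^y = e^(x+y), not e^(xy).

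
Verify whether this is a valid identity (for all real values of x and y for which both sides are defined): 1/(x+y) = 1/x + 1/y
No, this is NOT an identity.

Claim: 1/(x+y) = 1/x + 1/y.
Test a specific point where both sides are defined: x = 1, y = -3.
LHS = 1/(x+y) ≈ -0.5000
RHS = 1/x + 1/y ≈ 0.6667
Since -0.5000 ≠ 0.6667, the equation fails at this point, so it cannot hold for all real values of x and y for which both sides are defined.
1/x + 1/y = (x+y)/(xy), which is not 1/(x+y).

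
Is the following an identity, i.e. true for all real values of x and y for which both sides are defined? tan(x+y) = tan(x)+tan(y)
No, this is NOT an identity.

Claim: tan(x+y) = tan(x)+tan(y).
Test a specific point where both sides are defined: x = π/6, y = -π/4.
LHS = tan(x+y) ≈ -0.2679
RHS = tan(x)+tan(y) ≈ -0.4226
Since -0.2679 ≠ -0.4226, the equation fails at this point, so it cannot hold for all real values of x and y for which both sides are defined.
The correct formula is tan(x+y) = (tan(x) + tan(y))/(1 - tan(x)tan(y)).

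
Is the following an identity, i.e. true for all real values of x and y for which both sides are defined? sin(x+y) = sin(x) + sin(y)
Claim: sin(x+y) = sin(x) + sin(y).
Test a specific point where both sides are defined: x = 3π/4, y = π/6.
LHS = sin(x+y) ≈ 0.2588
RHS = sin(x) + sin(y) ≈ 1.2071
Since 0.2588 ≠ 1.2071, the equation fails at this point, so it cannot hold for all real values of x and y for which both sides are defined.
The correct expansion is sin(x+y) = sin(x)cos(y) + cos(x)sin(y); sine is not additive.

Conclusion: No, this is NOT an identity.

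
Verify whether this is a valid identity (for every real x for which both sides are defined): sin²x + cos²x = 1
Yes, this is an identity.

Claim: sin²x + cos²x = 1.
Reasoning: The point (cos x, sin x) lies on the unit circle X² + Y² = 1, so cos²x + sin²x = 1 for every real x.
So the two sides agree for every real x for which both sides are defined.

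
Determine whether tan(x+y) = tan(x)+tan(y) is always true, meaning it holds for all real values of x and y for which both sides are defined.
Claim: tan(x+y) = tan(x)+tan(y).
Test a specific point where both sides are defined: x = -π/4, y = -π/6.
LHS = tan(x+y) ≈ -3.7321
RHS = tan(x)+tan(y) ≈ -1.5774
Since -3.7321 ≠ -1.5774, the equation fails at this point, so it cannot hold for all real values of x and y for which both sides are defined.
The correct formula is tan(x+y) = (tan(x) + tan(y))/(1 - tan(x)tan(y)).

Conclusion: No, this is NOT an identity.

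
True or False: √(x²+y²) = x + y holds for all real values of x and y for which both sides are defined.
Claim: √(x²+y²) = x + y.
Test a specific point where both sides are defined: x = 2, y = 4.
LHS = √(x²+y²) ≈ 4.4721
RHS = x + y ≈ 6.0000
Since 4.4721 ≠ 6.0000, the equation fails at this point, so it cannot hold for all real values of x and y for which both sides are defined.
(x+y)² = x² + 2xy + y², not x² + y², so the square root does not split this way.

Conclusion: False.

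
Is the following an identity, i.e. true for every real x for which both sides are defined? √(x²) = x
Claim: √(x²) = x.
Test a specific point where both sides are defined: x = -1.
LHS = √(x²) ≈ 1.0000
RHS = x ≈ -1.0000
Since 1.0000 ≠ -1.0000, the equation fails at this point, so it cannot hold for every real x for which both sides are defined.
√(x²) = |x|, which differs from x whenever x < 0 (both sides are defined for every real x).

Conclusion: No, this is NOT an identity.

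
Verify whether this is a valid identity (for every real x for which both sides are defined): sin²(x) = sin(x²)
No, this is NOT an identity.

Claim: sin²(x) = sin(x²).
Test a specific point where both sides are defined: x = π/4.
LHS = sin²(x) ≈ 0.5000
RHS = sin(x²) ≈ 0.5785
Since 0.5000 ≠ 0.5785, the equation fails at this point, so it cannot hold for every real x for which both sides are defined.
sin²(x) means (sin x)², squaring the output; sin(x²) squares the input. These are different functions.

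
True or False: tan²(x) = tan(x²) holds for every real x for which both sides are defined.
False.

Claim: tan²(x) = tan(x²).
Test a specific point where both sides are defined: x = 3π/4.
LHS = tan²(x) ≈ 1.0000
RHS = tan(x²) ≈ -0.8977
Since 1.0000 ≠ -0.8977, the equation fails at this point, so it cannot hold for every real x for which both sides are defined.
tan²(x) means (tan x)², squaring the output; tan(x²) squares the input. These are different functions.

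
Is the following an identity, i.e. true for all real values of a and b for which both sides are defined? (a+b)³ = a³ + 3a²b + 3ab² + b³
Claim: (a+b)³ = a³ + 3a²b + 3ab² + b³.
Reasoning: (a+b)³ = (a+b)(a+b)² = (a+b)(a² + 2ab + b²) = a³ + 2a²b + ab² + a²b + 2ab² + b³ = a³ + 3a²b + 3ab² + b³.
So the two sides agree for all real values of a and b for which both sides are defined.

Conclusion: Yes, this is an identity.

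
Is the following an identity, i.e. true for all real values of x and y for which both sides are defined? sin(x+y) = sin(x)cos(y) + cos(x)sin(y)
Yes, this is an identity.

Claim: sin(x+y) = sin(x)cos(y) + cos(x)sin(y).
Reasoning: By Euler's formula e^(i(x+y)) = e^(ix)·e^(iy) = (cos x + i·sin x)(cos y + i·sin y). The imaginary part of the left side is sin(x+y); the imaginary part of the product is sin(x)cos(y) + cos(x)sin(y).
So the two sides agree for all real values of x and y for which both sides are defined.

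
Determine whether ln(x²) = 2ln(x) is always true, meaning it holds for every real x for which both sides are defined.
Claim: ln(x²) = 2ln(x).
Reasoning: The right side requires x > 0. For x > 0, x² = (e^(ln x))² = e^(2ln x), so ln(x²) = 2ln(x). (For x < 0 the right side is undefined, so those values are outside the claim.)
So the two sides agree for every real x for which both sides are defined.

Conclusion: Yes, this is an identity.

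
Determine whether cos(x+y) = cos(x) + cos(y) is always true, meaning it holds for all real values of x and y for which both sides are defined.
Claim: cos(x+y) = cos(x) + cos(y).
Test a specific point where both sides are defined: x = -π/6, y = π/3.
LHS = cos(x+y) ≈ 0.8660
RHS = cos(x) + cos(y) ≈ 1.3660
Since 0.8660 ≠ 1.3660, the equation fails at this point, so it cannot hold for all real values of x and y for which both sides are defined.
The correct expansion is cos(x+y) = cos(x)cos(y) - sin(x)sin(y); cosine is not additive.

Conclusion: No, this is NOT an identity.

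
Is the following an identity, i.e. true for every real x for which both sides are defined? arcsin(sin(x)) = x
Claim: arcsin(sin(x)) = x.
Test a specific point where both sides are defined: x = 2π/3.
LHS = arcsin(sin(x)) ≈ 1.0472
RHS = x ≈ 2.0944
Since 1.0472 ≠ 2.0944, the equation fails at this point, so it cannot hold for every real x for which both sides are defined.
arcsin only returns values in [-π/2, π/2], so arcsin(sin(x)) = x holds only for x in that interval, not for all real x.

Conclusion: No, this is NOT an identity.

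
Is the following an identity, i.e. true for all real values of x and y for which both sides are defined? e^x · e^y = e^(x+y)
Yes, this is an identity.

Claim: e^x · e^y = e^(x+y).
Reasoning: This is the law of exponents for a common base: multiplying powers adds exponents. E.g. from the series, (Σ x^j/j!)(Σ y^k/k!) = Σ_m (Σ_{j+k=m} x^j y^k/(j!k!)) = Σ_m (x+y)^m/m! by the binomial theorem.
So the two sides agree for all real values of x and y for which both sides are defined.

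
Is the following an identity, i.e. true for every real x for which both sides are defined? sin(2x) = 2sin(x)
Claim: sin(2x) = 2sin(x).
Test a specific point where both sides are defined: x = 3π/4.
LHS = sin(2x) ≈ -1.0000
RHS = 2sin(x) ≈ 1.4142
Since -1.0000 ≠ 1.4142, the equation fails at this point, so it cannot hold for every real x for which both sides are defined.
The correct double-angle formula is sin(2x) = 2sin(x)cos(x).

Conclusion: No, this is NOT an identity.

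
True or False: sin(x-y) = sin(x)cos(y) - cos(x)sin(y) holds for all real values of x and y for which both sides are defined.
True.

Claim: sin(x-y) = sin(x)cos(y) - cos(x)sin(y).
Reasoning: Replace y by -y in sin(x+y) = sin(x)cos(y) + cos(x)sin(y) and use cos(-y) = cos(y), sin(-y) = -sin(y): sin(x-y) = sin(x)cos(y) - cos(x)sin(y).
So the two sides agree for all real values of x and y for which both sides are defined.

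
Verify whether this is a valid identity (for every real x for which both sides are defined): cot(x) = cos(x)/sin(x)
Yes, this is an identity.

Claim: cot(x) = cos(x)/sin(x).
Reasoning: cot(x) is defined as 1/tan(x) = 1/(sin(x)/cos(x)) = cos(x)/sin(x), wherever sin(x) ≠ 0.
So the two sides agree for every real x for which both sides are defined.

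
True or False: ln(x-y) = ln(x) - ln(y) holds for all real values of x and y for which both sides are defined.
False.

Claim: ln(x-y) = ln(x) - ln(y).
Test a specific point where both sides are defined: x = 5, y = 1.
LHS = ln(x-y) ≈ 1.3863
RHS = ln(x) - ln(y) ≈ 1.6094
Since 1.3863 ≠ 1.6094, the equation fails at this point, so it cannot hold for all real values of x and y for which both sides are defined.
ln(x) - ln(y) = ln(x/y), not ln(x-y).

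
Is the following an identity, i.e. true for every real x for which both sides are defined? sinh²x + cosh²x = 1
No, this is NOT an identity.

Claim: sinh²x + cosh²x = 1.
Test a specific point where both sides are defined: x = 3/2.
LHS = sinh²x + cosh²x ≈ 10.0677
RHS = 1 ≈ 1.0000
Since 10.0677 ≠ 1.0000, the equation fails at this point, so it cannot hold for every real x for which both sides are defined.
The correct hyperbolic identity is cosh²x - sinh²x = 1 (a difference); the sum sinh²x + cosh²x equals cosh(2x).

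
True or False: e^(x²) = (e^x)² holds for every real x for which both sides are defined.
False.

Claim: e^(x²) = (e^x)².
Test a specific point where both sides are defined: x = -3.
LHS = e^(x²) ≈ 8103.0839
RHS = (e^x)² ≈ 0.0025
Since 8103.0839 ≠ 0.0025, the equation fails at this point, so it cannot hold for every real x for which both sides are defined.
(e^x)² = e^(2x), and 2x ≠ x² in general.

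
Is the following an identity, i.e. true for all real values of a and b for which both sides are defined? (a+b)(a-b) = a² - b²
Yes, this is an identity.

Claim: (a+b)(a-b) = a² - b².
Reasoning: Expand: (a+b)(a-b) = a² - ab + ba - b² = a² - b² (the cross terms cancel).
So the two sides agree for all real values of a and b for which both sides are defined.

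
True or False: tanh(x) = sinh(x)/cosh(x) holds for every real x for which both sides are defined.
True.

Claim: tanh(x) = sinh(x)/cosh(x).
Reasoning: tanh(x) is defined as sinh(x)/cosh(x) = (e^x - e^-x)/(e^x + e^-x); cosh(x) ≥ 1 is never zero, so this holds for every real x.
So the two sides agree for every real x for which both sides are defined.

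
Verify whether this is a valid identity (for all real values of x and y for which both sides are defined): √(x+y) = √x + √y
Claim: √(x+y) = √x + √y.
Test a specific point where both sides are defined: x = 4, y = 1.
LHS = √(x+y) ≈ 2.2361
RHS = √x + √y ≈ 3.0000
Since 2.2361 ≠ 3.0000, the equation fails at this point, so it cannot hold for all real values of x and y for which both sides are defined.
Squaring the right side gives x + 2√(xy) + y, not x + y.

Conclusion: No, this is NOT an identity.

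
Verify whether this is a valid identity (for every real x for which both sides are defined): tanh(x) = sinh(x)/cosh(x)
Claim: tanh(x) = sinh(x)/cosh(x).
Reasoning: tanh(x) is defined as sinh(x)/cosh(x) = (e^x - e^-x)/(e^x + e^-x); cosh(x) ≥ 1 is never zero, so this holds for every real x.
So the two sides agree for every real x for which both sides are defined.

Conclusion: Yes, this is an identity.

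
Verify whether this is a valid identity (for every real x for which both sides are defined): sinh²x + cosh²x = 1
Claim: sinh²x + cosh²x = 1.
Test a specific point where both sides are defined: x = 1/2.
LHS = sinh²x + cosh²x ≈ 1.5431
RHS = 1 ≈ 1.0000
Since 1.5431 ≠ 1.0000, the equation fails at this point, so it cannot hold for every real x for which both sides are defined.
The correct hyperbolic identity is cosh²x - sinh²x = 1 (a difference); the sum sinh²x + cosh²x equals cosh(2x).

Conclusion: No, this is NOT an identity.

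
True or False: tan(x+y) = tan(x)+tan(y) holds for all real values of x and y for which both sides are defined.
False.

Claim: tan(x+y) = tan(x)+tan(y).
Test a specific point where both sides are defined: x = π/3, y = -π/4.
LHS = tan(x+y) ≈ 0.2679
RHS = tan(x)+tan(y) ≈ 0.7321
Since 0.2679 ≠ 0.7321, the equation fails at this point, so it cannot hold for all real values of x and y for which both sides are defined.
The correct formula is tan(x+y) = (tan(x) + tan(y))/(1 - tan(x)tan(y)).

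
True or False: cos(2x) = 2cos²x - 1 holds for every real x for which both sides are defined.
True.

Claim: cos(2x) = 2cos²x - 1.
Reasoning: cos(2x) = cos²x - sin²x. Replace sin²x by 1 - cos²x: cos²x - (1 - cos²x) = 2cos²x - 1.
So the two sides agree for every real x for which both sides are defined.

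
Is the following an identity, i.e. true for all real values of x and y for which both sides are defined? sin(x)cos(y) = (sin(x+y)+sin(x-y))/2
Claim: sin(x)cos(y) = (sin(x+y)+sin(x-y))/2.
Reasoning: sin(x+y) = sin(x)cos(y) + cos(x)sin(y) and sin(x-y) = sin(x)cos(y) - cos(x)sin(y). Adding, sin(x+y) + sin(x-y) = 2sin(x)cos(y); divide by 2.
So the two sides agree for all real values of x and y for which both sides are defined.

Conclusion: Yes, this is an identity.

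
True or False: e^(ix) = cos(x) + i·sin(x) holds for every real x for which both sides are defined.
True.

Claim: e^(ix) = cos(x) + i·sin(x).
Reasoning: Euler's formula. Expand e^(ix) = Σ (ix)^k / k!. Since i² = -1, the even-k terms are Σ (-1)^m x^(2m)/(2m)! = cos(x) and the odd-k terms are i · Σ (-1)^m x^(2m+1)/(2m+1)! = i·sin(x).
So the two sides agree for every real x for which both sides are defined.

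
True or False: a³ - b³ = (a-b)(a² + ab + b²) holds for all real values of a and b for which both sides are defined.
Claim: a³ - b³ = (a-b)(a² + ab + b²).
Reasoning: Expand the right side: (a-b)(a² + ab + b²) = a³ + a²b + ab² - a²b - ab² - b³ = a³ - b³ (the middle terms cancel in pairs).
So the two sides agree for all real values of a and b for which both sides are defined.

Conclusion: True.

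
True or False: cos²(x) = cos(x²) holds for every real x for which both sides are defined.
False.

Claim: cos²(x) = cos(x²).
Test a specific point where both sides are defined: x = π/6.
LHS = cos²(x) ≈ 0.7500
RHS = cos(x²) ≈ 0.9627
Since 0.7500 ≠ 0.9627, the equation fails at this point, so it cannot hold for every real x for which both sides are defined.
cos²(x) means (cos x)², squaring the output; cos(x²) squares the input. These are different functions.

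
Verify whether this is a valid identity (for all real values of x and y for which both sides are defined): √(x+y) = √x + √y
Claim: √(x+y) = √x + √y.
Test a specific point where both sides are defined: x = 1, y = 3/2.
LHS = √(x+y) ≈ 1.5811
RHS = √x + √y ≈ 2.2247
Since 1.5811 ≠ 2.2247, the equation fails at this point, so it cannot hold for all real values of x and y for which both sides are defined.
Squaring the right side gives x + 2√(xy) + y, not x + y.

Conclusion: No, this is NOT an identity.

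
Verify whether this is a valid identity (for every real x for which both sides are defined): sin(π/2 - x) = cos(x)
Yes, this is an identity.

Claim: sin(π/2 - x) = cos(x).
Reasoning: Use sin(u - v) = sin(u)cos(v) - cos(u)sin(v) with u = π/2, v = x: sin(π/2)cos(x) - cos(π/2)sin(x) = 1·cos(x) - 0·sin(x) = cos(x).
So the two sides agree for every real x for which both sides are defined.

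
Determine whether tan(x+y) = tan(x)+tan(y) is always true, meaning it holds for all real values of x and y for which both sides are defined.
Claim: tan(x+y) = tan(x)+tan(y).
Test a specific point where both sides are defined: x = 2π/3, y = 3π/4.
LHS = tan(x+y) ≈ 3.7321
RHS = tan(x)+tan(y) ≈ -2.7321
Since 3.7321 ≠ -2.7321, the equation fails at this point, so it cannot hold for all real values of x and y for which both sides are defined.
The correct formula is tan(x+y) = (tan(x) + tan(y))/(1 - tan(x)tan(y)).

Conclusion: No, this is NOT an identity.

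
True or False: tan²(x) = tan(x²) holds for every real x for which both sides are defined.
Claim: tan²(x) = tan(x²).
Test a specific point where both sides are defined: x = π/4.
LHS = tan²(x) ≈ 1.0000
RHS = tan(x²) ≈ 0.7092
Since 1.0000 ≠ 0.7092, the equation fails at this point, so it cannot hold for every real x for which both sides are defined.
tan²(x) means (tan x)², squaring the output; tan(x²) squares the input. These are different functions.

Conclusion: False.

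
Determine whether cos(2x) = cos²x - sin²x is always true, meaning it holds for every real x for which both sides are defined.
Yes, this is an identity.

Claim: cos(2x) = cos²x - sin²x.
Reasoning: Put y = x in the addition formula cos(x+y) = cos(x)cos(y) - sin(x)sin(y): cos(2x) = cos²x - sin²x.
So the two sides agree for every real x for which both sides are defined.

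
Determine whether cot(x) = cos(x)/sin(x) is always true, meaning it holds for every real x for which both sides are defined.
Claim: cot(x) = cos(x)/sin(x).
Reasoning: cot(x) is defined as 1/tan(x) = 1/(sin(x)/cos(x)) = cos(x)/sin(x), wherever sin(x) ≠ 0.
So the two sides agree for every real x for which both sides are defined.

Conclusion: Yes, this is an identity.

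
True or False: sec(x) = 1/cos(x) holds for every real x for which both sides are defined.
True.

Claim: sec(x) = 1/cos(x).
Reasoning: sec(x) is by definition the reciprocal of cos(x), wherever cos(x) ≠ 0.
So the two sides agree for every real x for which both sides are defined.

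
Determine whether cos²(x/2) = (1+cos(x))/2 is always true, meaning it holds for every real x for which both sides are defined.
Claim: cos²(x/2) = (1+cos(x))/2.
Reasoning: Use cos(2θ) = 2cos²θ - 1 with θ = x/2: cos(x) = 2cos²(x/2) - 1. Solving for cos²(x/2) gives (1 + cos(x))/2.
So the two sides agree for every real x for which both sides are defined.

Conclusion: Yes, this is an identity.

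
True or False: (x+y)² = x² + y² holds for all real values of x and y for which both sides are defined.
False.

Claim: (x+y)² = x² + y².
Test a specific point where both sides are defined: x = 3/2, y = 1/2.
LHS = (x+y)² ≈ 4.0000
RHS = x² + y² ≈ 2.5000
Since 4.0000 ≠ 2.5000, the equation fails at this point, so it cannot hold for all real values of x and y for which both sides are defined.
The correct expansion is (x+y)² = x² + 2xy + y²; the cross term 2xy is missing.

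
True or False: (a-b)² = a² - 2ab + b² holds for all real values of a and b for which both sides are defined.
Claim: (a-b)² = a² - 2ab + b².
Reasoning: Expand: (a-b)² = (a-b)(a-b) = a·a - a·b - b·a + b·b = a² - 2ab + b².
So the two sides agree for all real values of a and b for which both sides are defined.

Conclusion: True.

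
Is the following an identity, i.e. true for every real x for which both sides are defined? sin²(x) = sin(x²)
No, this is NOT an identity.

Claim: sin²(x) = sin(x²).
Test a specific point where both sides are defined: x = -π/6.
LHS = sin²(x) ≈ 0.2500
RHS = sin(x²) ≈ 0.2707
Since 0.2500 ≠ 0.2707, the equation fails at this point, so it cannot hold for every real x for which both sides are defined.
sin²(x) means (sin x)², squaring the output; sin(x²) squares the input. These are different functions.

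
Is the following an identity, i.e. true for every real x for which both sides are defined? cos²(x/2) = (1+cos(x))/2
Claim: cos²(x/2) = (1+cos(x))/2.
Reasoning: Use cos(2θ) = 2cos²θ - 1 with θ = x/2: cos(x) = 2cos²(x/2) - 1. Solving for cos²(x/2) gives (1 + cos(x))/2.
So the two sides agree for every real x for which both sides are defined.

Conclusion: Yes, this is an identity.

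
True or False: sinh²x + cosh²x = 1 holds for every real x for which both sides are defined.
Claim: sinh²x + cosh²x = 1.
Test a specific point where both sides are defined: x = 1.
LHS = sinh²x + cosh²x ≈ 3.7622
RHS = 1 ≈ 1.0000
Since 3.7622 ≠ 1.0000, the equation fails at this point, so it cannot hold for every real x for which both sides are defined.
The correct hyperbolic identity is cosh²x - sinh²x = 1 (a difference); the sum sinh²x + cosh²x equals cosh(2x).

Conclusion: False.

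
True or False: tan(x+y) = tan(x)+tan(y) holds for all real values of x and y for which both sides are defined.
False.

Claim: tan(x+y) = tan(x)+tan(y).
Test a specific point where both sides are defined: x = π/6, y = π/4.
LHS = tan(x+y) ≈ 3.7321
RHS = tan(x)+tan(y) ≈ 1.5774
Since 3.7321 ≠ 1.5774, the equation fails at this point, so it cannot hold for all real values of x and y for which both sides are defined.
The correct formula is tan(x+y) = (tan(x) + tan(y))/(1 - tan(x)tan(y)).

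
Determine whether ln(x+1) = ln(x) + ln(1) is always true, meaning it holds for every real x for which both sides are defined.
Claim: ln(x+1) = ln(x) + ln(1).
Test a specific point where both sides are defined: x = 3.
LHS = ln(x+1) ≈ 1.3863
RHS = ln(x) + ln(1) ≈ 1.0986
Since 1.3863 ≠ 1.0986, the equation fails at this point, so it cannot hold for every real x for which both sides are defined.
ln(1) = 0, so the right side is just ln(x), which differs from ln(x+1).

Conclusion: No, this is NOT an identity.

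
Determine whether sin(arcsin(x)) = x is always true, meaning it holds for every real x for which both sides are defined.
Yes, this is an identity.

Claim: sin(arcsin(x)) = x.
Reasoning: For -1 ≤ x ≤ 1 (where arcsin is defined), arcsin(x) is by definition an angle whose sine equals x. Taking the sine of that angle returns x. (Note the other order, arcsin(sin x) = x, is NOT an identity.)
So the two sides agree for every real x for which both sides are defined.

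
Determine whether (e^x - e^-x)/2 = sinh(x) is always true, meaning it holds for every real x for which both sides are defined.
Yes, this is an identity.

Claim: (e^x - e^-x)/2 = sinh(x).
Reasoning: This is exactly the definition of the hyperbolic sine: sinh(x) := (e^x - e^-x)/2.
So the two sides agree for every real x for which both sides are defined.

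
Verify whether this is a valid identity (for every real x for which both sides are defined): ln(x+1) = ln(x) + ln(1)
No, this is NOT an identity.

Claim: ln(x+1) = ln(x) + ln(1).
Test a specific point where both sides are defined: x = 3/2.
LHS = ln(x+1) ≈ 0.9163
RHS = ln(x) + ln(1) ≈ 0.4055
Since 0.9163 ≠ 0.4055, the equation fails at this point, so it cannot hold for every real x for which both sides are defined.
ln(1) = 0, so the right side is just ln(x), which differs from ln(x+1).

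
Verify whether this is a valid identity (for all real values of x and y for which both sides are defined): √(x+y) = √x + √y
Claim: √(x+y) = √x + √y.
Test a specific point where both sides are defined: x = 5, y = 3.
LHS = √(x+y) ≈ 2.8284
RHS = √x + √y ≈ 3.9681
Since 2.8284 ≠ 3.9681, the equation fails at this point, so it cannot hold for all real values of x and y for which both sides are defined.
Squaring the right side gives x + 2√(xy) + y, not x + y.

Conclusion: No, this is NOT an identity.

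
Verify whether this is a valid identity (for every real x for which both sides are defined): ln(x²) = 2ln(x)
Yes, this is an identity.

Claim: ln(x²) = 2ln(x).
Reasoning: The right side requires x > 0. For x > 0, x² = (e^(ln x))² = e^(2ln x), so ln(x²) = 2ln(x). (For x < 0 the right side is undefined, so those values are outside the claim.)
So the two sides agree for every real x for which both sides are defined.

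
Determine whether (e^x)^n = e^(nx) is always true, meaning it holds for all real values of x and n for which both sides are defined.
Yes, this is an identity.

Claim: (e^x)^n = e^(nx).
Reasoning: e^x is a positive real number, and for a positive base B and real exponent n, B^n = e^(n·ln B). With B = e^x, ln B = x, so (e^x)^n = e^(n·x).
So the two sides agree for all real values of x and n for which both sides are defined.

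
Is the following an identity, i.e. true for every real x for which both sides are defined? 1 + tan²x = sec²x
Yes, this is an identity.

Claim: 1 + tan²x = sec²x.
Reasoning: Start from sin²x + cos²x = 1 and divide every term by cos²x (allowed wherever tan x and sec x are defined): tan²x + 1 = 1/cos²x = sec²x.
So the two sides agree for every real x for which both sides are defined.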